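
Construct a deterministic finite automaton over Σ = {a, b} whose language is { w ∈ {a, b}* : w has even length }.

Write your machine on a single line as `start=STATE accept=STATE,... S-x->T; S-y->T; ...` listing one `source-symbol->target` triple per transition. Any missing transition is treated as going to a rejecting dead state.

Count input length modulo 2: every symbol advances one step around the cycle q0 → q1 → q0. Accept at q0.
        a   b  
>* q0   q1  q1 
   q1   q0  q0 
(> = start, * = accepting)

start=q0; accept=q0; q0-a->q1; q0-b->q1; q1-a->q0; q1-b->q0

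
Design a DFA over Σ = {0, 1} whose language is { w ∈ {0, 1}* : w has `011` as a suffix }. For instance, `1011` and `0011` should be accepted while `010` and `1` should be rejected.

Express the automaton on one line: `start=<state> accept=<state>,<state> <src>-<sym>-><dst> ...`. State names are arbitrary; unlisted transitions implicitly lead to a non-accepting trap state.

Remember how much of `011` the current input suffix matches. State q0 means no match yet; q1 means the last symbol is `0`; q2 means the last 2 symbols are `01`; q3 means the last 3 symbols are `011`. Only q3 accepts. On a mismatch, fall back to the longest proper suffix that is still a prefix of `011`.
A 4-state machine:
        0   1  
>  q0   q1  q0 
   q1   q1  q2 
   q2   q1  q3 
 * q3   q1  q0 
(> = start, * = accepting)

start=q0 accept=q3 q0-0->q1 q0-1->q0 q1-0->q1 q1-1->q2 q2-0->q1 q2-1->q3 q3-0->q1 q3-1->q0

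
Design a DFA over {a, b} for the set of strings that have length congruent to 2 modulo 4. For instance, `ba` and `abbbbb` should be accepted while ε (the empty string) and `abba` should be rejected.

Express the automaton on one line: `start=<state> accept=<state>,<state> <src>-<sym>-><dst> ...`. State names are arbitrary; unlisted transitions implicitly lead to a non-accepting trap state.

start=s0 accept=s2 s0-a->s1 s0-b->s1 s1-a->s2 s1-b->s2 s2-a->s3 s2-b->s3 s3-a->s0 s3-b->s0

Only the length mod 4 matters, so use a 4-cycle: from any state, every input symbol moves to the next state, wrapping s3 back to s0. Mark s2 accepting.
        a   b  
>  s0   s1  s1 
   s1   s2  s2 
 * s2   s3  s3 
   s3   s0  s0 
(> = start, * = accepting)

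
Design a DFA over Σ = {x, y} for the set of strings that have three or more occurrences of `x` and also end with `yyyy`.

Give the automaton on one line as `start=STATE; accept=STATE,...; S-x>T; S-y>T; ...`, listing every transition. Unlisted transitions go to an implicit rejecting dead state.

Run two small machines in parallel and take their product. One (5 states) tracks the count of `x`s, saturating at 4; the other (5 states) tracks how much of the suffix `yyyy` has currently been matched. Each combined state is a pair, one component from each; accept when both components accept. Minimizing collapses redundant product states.
       x  y 
>  A   B  A 
   B   C  B 
   C   D  C 
   D   D  E 
   E   D  F 
   F   D  G 
   G   D  H 
 * H   D  H 
(> = start, * = accepting)

start=A; accept=H; A-x>B; A-y>A; B-x>C; B-y>B; C-x>D; C-y>C; D-x>D; D-y>E; E-x>D; E-y>F; F-x>D; F-y>G; G-x>D; G-y>H; H-x>D; H-y>H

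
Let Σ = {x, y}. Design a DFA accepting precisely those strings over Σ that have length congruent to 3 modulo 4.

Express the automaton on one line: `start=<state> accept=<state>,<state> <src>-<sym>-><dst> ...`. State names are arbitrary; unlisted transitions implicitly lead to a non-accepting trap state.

Only the length mod 4 matters, so use a 4-cycle: from any state, every input symbol moves to the next state, wrapping S3 back to S0. Mark S3 accepting.
A 4-state machine:
        x   y  
>  S0   S1  S1 
   S1   S2  S2 
   S2   S3  S3 
 * S3   S0  S0 
(> = start, * = accepting)

start=S0 accept=S3 S0-x->S1 S0-y->S1 S1-x->S2 S1-y->S2 S2-x->S3 S2-y->S3 S3-x->S0 S3-y->S0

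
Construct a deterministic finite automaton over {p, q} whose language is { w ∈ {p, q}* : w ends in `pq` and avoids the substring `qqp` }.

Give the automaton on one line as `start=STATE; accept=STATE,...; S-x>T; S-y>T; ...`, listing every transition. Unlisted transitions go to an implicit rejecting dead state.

Handle the two conditions separately and then intersect. The first has 3 states tracking how much of the suffix `pq` has currently been matched; the second has 4 states tracking partial matches of the forbidden pattern `qqp`. A product state is a pair (one from each), accepting exactly when both do.
        p   q  
>  S0   S1  S2 
   S1   S1  S3 
   S2   S1  S4 
 * S3   S1  S4 
   S4   S5  S4 
   S5   S5  S6 
   S6   S5  S7 
   S7   S5  S7 
(> = start, * = accepting)

start=S0; accept=S3; S0-p>S1; S0-q>S2; S1-p>S1; S1-q>S3; S2-p>S1; S2-q>S4; S3-p>S1; S3-q>S4; S4-p>S5; S4-q>S4; S5-p>S5; S5-q>S6; S6-p>S5; S6-q>S7; S7-p>S5; S7-q>S7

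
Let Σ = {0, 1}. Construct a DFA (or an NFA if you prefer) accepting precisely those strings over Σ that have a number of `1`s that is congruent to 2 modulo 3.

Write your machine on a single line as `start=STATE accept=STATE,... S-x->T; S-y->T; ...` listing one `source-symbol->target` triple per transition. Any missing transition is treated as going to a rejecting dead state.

start=A; accept=C; A-0->A; A-1->B; B-0->B; B-1->C; C-0->C; C-1->A

The only thing that matters is how many `1`s have appeared, reduced mod 3. Use one state per residue: A for 0, …, C for 2. Reading `1` moves to the next residue; anything else stays put. C is accepting.
3 states suffice.
       0  1 
>  A   A  B 
   B   B  C 
 * C   C  A 
(> = start, * = accepting)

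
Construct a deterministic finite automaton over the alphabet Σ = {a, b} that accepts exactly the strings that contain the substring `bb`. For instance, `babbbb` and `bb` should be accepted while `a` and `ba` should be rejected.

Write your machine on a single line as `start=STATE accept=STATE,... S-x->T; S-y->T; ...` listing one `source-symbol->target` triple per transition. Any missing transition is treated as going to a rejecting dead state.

States q0..q1 record the length of the longest prefix of `bb` that matches the current input suffix. Reaching q2 means `bb` has been seen, and we stay there forever. Accept from q2.
With 3 states:
        a   b  
>  q0   q0  q1 
   q1   q0  q2 
 * q2   q2  q2 
(> = start, * = accepting)

start=q0; accept=q2; q0-a->q0; q0-b->q1; q1-a->q0; q1-b->q2; q2-a->q2; q2-b->q2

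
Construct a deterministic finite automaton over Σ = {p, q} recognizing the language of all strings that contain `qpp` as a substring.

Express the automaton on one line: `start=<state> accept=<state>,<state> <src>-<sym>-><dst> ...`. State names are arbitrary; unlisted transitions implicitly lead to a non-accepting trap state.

start=S0 accept=S3 S0-p->S0 S0-q->S1 S1-p->S2 S1-q->S1 S2-p->S3 S2-q->S1 S3-p->S3 S3-q->S3

States S0..S2 record the length of the longest prefix of `qpp` that matches the current input suffix. Reaching S3 means `qpp` has been seen, and we stay there forever. Accept from S3.
With 4 states:
        p   q  
>  S0   S0  S1 
   S1   S2  S1 
   S2   S3  S1 
 * S3   S3  S3 
(> = start, * = accepting)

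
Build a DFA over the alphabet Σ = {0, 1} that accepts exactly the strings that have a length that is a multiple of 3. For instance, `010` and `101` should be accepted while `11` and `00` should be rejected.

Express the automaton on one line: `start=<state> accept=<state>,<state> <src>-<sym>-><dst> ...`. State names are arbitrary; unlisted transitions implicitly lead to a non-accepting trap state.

Only the length mod 3 matters, so use a 3-cycle: from any state, every input symbol moves to the next state, wrapping q2 back to q0. Mark q0 accepting.
3 states suffice.
        0   1  
>* q0   q1  q1 
   q1   q2  q2 
   q2   q0  q0 
(> = start, * = accepting)

start=q0 accept=q0 q0-0->q1 q0-1->q1 q1-0->q2 q1-1->q2 q2-0->q0 q2-1->q0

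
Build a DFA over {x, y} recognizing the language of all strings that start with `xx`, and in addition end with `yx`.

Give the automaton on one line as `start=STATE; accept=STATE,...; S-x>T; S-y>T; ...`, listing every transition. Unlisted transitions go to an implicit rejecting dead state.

start=S0; accept=S5; S0-x>S1; S0-y>S2; S1-x>S3; S1-y>S2; S2-x>S2; S2-y>S2; S3-x>S3; S3-y>S4; S4-x>S5; S4-y>S4; S5-x>S3; S5-y>S4

Run two small machines in parallel and take their product. The first has 4 states tracking whether the input so far still matches the prefix `xx`; the second has 3 states tracking how much of the suffix `yx` has currently been matched. A product state is a pair (one from each), accepting exactly when both do. After merging equivalent states the machine shrinks.
With 6 states:
        x   y  
>  S0   S1  S2 
   S1   S3  S2 
   S2   S2  S2 
   S3   S3  S4 
   S4   S5  S4 
 * S5   S3  S4 
(> = start, * = accepting)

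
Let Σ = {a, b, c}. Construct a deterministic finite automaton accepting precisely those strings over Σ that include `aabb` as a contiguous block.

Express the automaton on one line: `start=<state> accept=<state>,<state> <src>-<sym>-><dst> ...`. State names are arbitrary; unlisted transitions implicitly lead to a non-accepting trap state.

Track how much of `aabb` has been matched so far: state S0 is no progress, S4 is the absorbing accept state reached once `aabb` has occurred. Intermediate states record partial matches; on a mismatch, fall back to the longest reusable overlap.
5 states suffice.
        a   b   c  
>  S0   S1  S0  S0 
   S1   S2  S0  S0 
   S2   S2  S3  S0 
   S3   S1  S4  S0 
 * S4   S4  S4  S4 
(> = start, * = accepting)

start=S0 accept=S4 S0-a->S1 S0-b->S0 S0-c->S0 S1-a->S2 S1-b->S0 S1-c->S0 S2-a->S2 S2-b->S3 S2-c->S0 S3-a->S1 S3-b->S4 S3-c->S0 S4-a->S4 S4-b->S4 S4-c->S4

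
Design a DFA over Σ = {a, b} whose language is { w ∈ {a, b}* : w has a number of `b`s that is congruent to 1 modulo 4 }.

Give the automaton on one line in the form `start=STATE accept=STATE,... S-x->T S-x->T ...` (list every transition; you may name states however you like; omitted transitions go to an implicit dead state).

start=q0 accept=q1 q0-a->q0 q0-b->q1 q1-a->q1 q1-b->q2 q2-a->q2 q2-b->q3 q3-a->q3 q3-b->q0

The only thing that matters is how many `b`s have appeared, reduced mod 4. Use one state per residue: q0 for 0, …, q3 for 3. Reading `b` moves to the next residue; anything else stays put. q1 is accepting.
        a   b  
>  q0   q0  q1 
 * q1   q1  q2 
   q2   q2  q3 
   q3   q3  q0 
(> = start, * = accepting)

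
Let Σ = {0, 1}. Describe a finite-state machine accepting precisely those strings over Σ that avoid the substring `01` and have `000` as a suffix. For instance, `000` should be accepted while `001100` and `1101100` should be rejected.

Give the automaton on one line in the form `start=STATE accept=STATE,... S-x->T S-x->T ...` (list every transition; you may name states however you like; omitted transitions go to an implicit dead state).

Run two small machines in parallel and take their product. One (3 states) tracks partial matches of the forbidden pattern `01`; the other (4 states) tracks how much of the suffix `000` has currently been matched. Each combined state is a pair, one component from each; accept when both components accept. Minimizing collapses redundant product states.
A 5-state machine:
        0   1  
>  s0   s1  s0 
   s1   s2  s3 
   s2   s4  s3 
   s3   s3  s3 
 * s4   s4  s3 
(> = start, * = accepting)

start=s0 accept=s4 s0-0->s1 s0-1->s0 s1-0->s2 s1-1->s3 s2-0->s4 s2-1->s3 s3-0->s3 s3-1->s3 s4-0->s4 s4-1->s3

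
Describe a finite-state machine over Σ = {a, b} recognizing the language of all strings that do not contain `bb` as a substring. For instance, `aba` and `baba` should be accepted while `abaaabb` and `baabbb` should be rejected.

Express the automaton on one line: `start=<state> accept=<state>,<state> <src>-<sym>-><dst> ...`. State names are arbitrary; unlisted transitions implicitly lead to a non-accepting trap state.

Track partial matches of the forbidden pattern `bb`. State q2 is a dead state reached once `bb` has occurred; every other state accepts. q0 means no part of `bb` is currently matched.
        a   b  
>* q0   q0  q1 
 * q1   q0  q2 
   q2   q2  q2 
(> = start, * = accepting)

start=q0 accept=q0,q1 q0-a->q0 q0-b->q1 q1-a->q0 q1-b->q2 q2-a->q2 q2-b->q2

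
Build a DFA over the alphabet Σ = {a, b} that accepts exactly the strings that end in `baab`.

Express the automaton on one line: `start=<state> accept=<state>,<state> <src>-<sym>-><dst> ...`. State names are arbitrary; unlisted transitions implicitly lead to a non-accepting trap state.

start=q0 accept=q4 q0-a->q0 q0-b->q1 q1-a->q2 q1-b->q1 q2-a->q3 q2-b->q1 q3-a->q0 q3-b->q4 q4-a->q2 q4-b->q1

Let each state record the length of the longest suffix of the input read so far that is also a prefix of `baab`. q1 means the last symbol is `b`; q2 means the last 2 symbols are `ba`; q3 means the last 3 symbols are `baa`; q4 means the last 4 symbols are `baab`. Accept only at q4, where the string currently ends in `baab`.
5 states suffice.
        a   b  
>  q0   q0  q1 
   q1   q2  q1 
   q2   q3  q1 
   q3   q0  q4 
 * q4   q2  q1 
(> = start, * = accepting)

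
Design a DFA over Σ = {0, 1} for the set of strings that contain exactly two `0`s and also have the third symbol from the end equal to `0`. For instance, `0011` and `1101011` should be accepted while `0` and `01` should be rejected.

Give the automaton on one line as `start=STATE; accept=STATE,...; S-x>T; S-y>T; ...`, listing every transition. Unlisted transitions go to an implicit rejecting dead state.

start=A; accept=F,G,I; A-0>B; A-1>A; B-0>C; B-1>D; C-0>E; C-1>F; D-0>G; D-1>H; E-0>E; E-1>E; F-0>E; F-1>I; G-0>E; G-1>J; H-0>K; H-1>H; I-0>E; I-1>E; J-0>E; J-1>I; K-0>E; K-1>J

Build one automaton per condition and run them in lockstep. The first has 4 states tracking the count of `0`s, saturating at 3; the second has 15 states tracking the last 3 symbols read. A product state is a pair (one from each), accepting exactly when both do. Equivalent product states are then merged.
An 11-state machine:
       0  1 
>  A   B  A 
   B   C  D 
   C   E  F 
   D   G  H 
   E   E  E 
 * F   E  I 
 * G   E  J 
   H   K  H 
 * I   E  E 
   J   E  I 
   K   E  J 
(> = start, * = accepting)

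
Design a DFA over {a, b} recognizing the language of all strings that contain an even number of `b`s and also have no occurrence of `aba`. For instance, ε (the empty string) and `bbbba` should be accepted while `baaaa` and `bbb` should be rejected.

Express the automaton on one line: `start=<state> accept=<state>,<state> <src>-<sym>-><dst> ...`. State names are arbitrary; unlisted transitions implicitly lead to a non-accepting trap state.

Handle the two conditions separately and then intersect. The first has 2 states tracking the count of `b`s modulo 2; the second has 4 states tracking partial matches of the forbidden pattern `aba`. A product state is a pair (one from each), accepting exactly when both do. After merging equivalent states the machine shrinks.
7 states suffice.
        a   b  
>* S0   S1  S2 
 * S1   S1  S3 
   S2   S4  S0 
   S3   S5  S0 
   S4   S4  S6 
   S5   S5  S5 
 * S6   S5  S2 
(> = start, * = accepting)

start=S0 accept=S0,S1,S6 S0-a->S1 S0-b->S2 S1-a->S1 S1-b->S3 S2-a->S4 S2-b->S0 S3-a->S5 S3-b->S0 S4-a->S4 S4-b->S6 S5-a->S5 S5-b->S5 S6-a->S5 S6-b->S2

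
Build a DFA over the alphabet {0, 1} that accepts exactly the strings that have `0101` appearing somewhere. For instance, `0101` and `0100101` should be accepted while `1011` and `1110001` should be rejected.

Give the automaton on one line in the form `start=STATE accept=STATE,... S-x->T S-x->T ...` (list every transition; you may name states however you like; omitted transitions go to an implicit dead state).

Track how much of `0101` has been matched so far: state A is no progress, E is the absorbing accept state reached once `0101` has occurred. Intermediate states record partial matches; on a mismatch, fall back to the longest reusable overlap.
       0  1 
>  A   B  A 
   B   B  C 
   C   D  A 
   D   B  E 
 * E   E  E 
(> = start, * = accepting)

start=A accept=E A-0->B A-1->A B-0->B B-1->C C-0->D C-1->A D-0->B D-1->E E-0->E E-1->E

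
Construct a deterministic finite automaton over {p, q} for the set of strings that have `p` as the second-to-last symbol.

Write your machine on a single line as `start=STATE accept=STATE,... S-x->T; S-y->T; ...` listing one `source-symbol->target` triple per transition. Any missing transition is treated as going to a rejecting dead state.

A DFA must remember the last 2 symbols (since which symbol is second-to-last isn't known until the input ends). Use one state per possible window of the last ≤2 symbols; accept from those whose window starts with `p`.
       p  q 
>  A   B  C 
   B   D  E 
   C   F  G 
 * D   D  E 
 * E   F  G 
   F   D  E 
   G   F  G 
(> = start, * = accepting)

start=A; accept=D,E; A-p->B; A-q->C; B-p->D; B-q->E; C-p->F; C-q->G; D-p->D; D-q->E; E-p->F; E-q->G; F-p->D; F-q->E; G-p->F; G-q->G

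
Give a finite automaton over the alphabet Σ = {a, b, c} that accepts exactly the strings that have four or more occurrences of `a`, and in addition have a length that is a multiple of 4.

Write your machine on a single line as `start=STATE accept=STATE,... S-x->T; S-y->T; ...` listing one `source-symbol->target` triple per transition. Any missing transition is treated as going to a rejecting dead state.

start=s0; accept=s10; s0-a->s1; s0-b->s2; s0-c->s2; s1-a->s3; s1-b->s4; s1-c->s4; s2-a->s4; s2-b->s5; s2-c->s5; s3-a->s6; s3-b->s7; s3-c->s7; s4-a->s7; s4-b->s8; s4-c->s8; s5-a->s8; s5-b->s9; s5-c->s9; s6-a->s10; s6-b->s11; s6-c->s11; s7-a->s11; s7-b->s12; s7-c->s12; s8-a->s12; s8-b->s13; s8-c->s13; s9-a->s13; s9-b->s0; s9-c->s0; s10-a->s14; s10-b->s14; s10-c->s14; s11-a->s14; s11-b->s15; s11-c->s15; s12-a->s15; s12-b->s16; s12-c->s16; s13-a->s16; s13-b->s1; s13-c->s1; s14-a->s17; s14-b->s17; s14-c->s17; s15-a->s17; s15-b->s18; s15-c->s18; s16-a->s18; s16-b->s3; s16-c->s3; s17-a->s19; s17-b->s19; s17-c->s19; s18-a->s19; s18-b->s6; s18-c->s6; s19-a->s10; s19-b->s10; s19-c->s10

Handle the two conditions separately and then intersect. The first has 6 states tracking the count of `a`s, saturating at 5; the second has 4 states tracking the input length modulo 4. A product state is a pair (one from each), accepting exactly when both do. After merging equivalent states the machine shrinks.
A 20-state machine:
          a    b    c  
>  s0     s1   s2   s2 
   s1     s3   s4   s4 
   s2     s4   s5   s5 
   s3     s6   s7   s7 
   s4     s7   s8   s8 
   s5     s8   s9   s9 
   s6    s10  s11  s11 
   s7    s11  s12  s12 
   s8    s12  s13  s13 
   s9    s13   s0   s0 
 * s10   s14  s14  s14 
   s11   s14  s15  s15 
   s12   s15  s16  s16 
   s13   s16   s1   s1 
   s14   s17  s17  s17 
   s15   s17  s18  s18 
   s16   s18   s3   s3 
   s17   s19  s19  s19 
   s18   s19   s6   s6 
   s19   s10  s10  s10 
(> = start, * = accepting)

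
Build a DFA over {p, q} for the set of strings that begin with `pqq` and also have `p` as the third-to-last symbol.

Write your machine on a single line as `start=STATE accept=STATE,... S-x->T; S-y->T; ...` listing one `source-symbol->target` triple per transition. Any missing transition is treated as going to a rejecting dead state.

start=s0; accept=s4,s9,s10,s11; s0-p->s1; s0-q->s2; s1-p->s2; s1-q->s3; s2-p->s2; s2-q->s2; s3-p->s2; s3-q->s4; s4-p->s5; s4-q->s6; s5-p->s7; s5-q->s8; s6-p->s5; s6-q->s6; s7-p->s9; s7-q->s10; s8-p->s11; s8-q->s4; s9-p->s9; s9-q->s10; s10-p->s11; s10-q->s4; s11-p->s7; s11-q->s8

Build one automaton per condition and run them in lockstep. The first has 5 states tracking whether the input so far still matches the prefix `pqq`; the second has 15 states tracking the last 3 symbols read. A product state is a pair (one from each), accepting exactly when both do. Minimizing collapses redundant product states.
12 states suffice.
          p    q  
>  s0     s1   s2 
   s1     s2   s3 
   s2     s2   s2 
   s3     s2   s4 
 * s4     s5   s6 
   s5     s7   s8 
   s6     s5   s6 
   s7     s9  s10 
   s8    s11   s4 
 * s9     s9  s10 
 * s10   s11   s4 
 * s11    s7   s8 
(> = start, * = accepting)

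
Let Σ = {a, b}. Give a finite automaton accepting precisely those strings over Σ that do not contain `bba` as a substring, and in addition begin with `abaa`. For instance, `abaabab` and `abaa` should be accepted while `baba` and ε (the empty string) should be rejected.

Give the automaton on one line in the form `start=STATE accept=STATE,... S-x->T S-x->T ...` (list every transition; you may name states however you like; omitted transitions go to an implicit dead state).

start=s0 accept=s8,s9,s10 s0-a->s1 s0-b->s2 s1-a->s3 s1-b->s4 s2-a->s3 s2-b->s5 s3-a->s3 s3-b->s2 s4-a->s6 s4-b->s5 s5-a->s7 s5-b->s5 s6-a->s8 s6-b->s2 s7-a->s7 s7-b->s7 s8-a->s8 s8-b->s9 s9-a->s8 s9-b->s10 s10-a->s11 s10-b->s10 s11-a->s11 s11-b->s11

Run two small machines in parallel and take their product. The first has 4 states tracking partial matches of the forbidden pattern `bba`; the second has 6 states tracking whether the input so far still matches the prefix `abaa`. A product state is a pair (one from each), accepting exactly when both do.
          a    b  
>  s0     s1   s2 
   s1     s3   s4 
   s2     s3   s5 
   s3     s3   s2 
   s4     s6   s5 
   s5     s7   s5 
   s6     s8   s2 
   s7     s7   s7 
 * s8     s8   s9 
 * s9     s8  s10 
 * s10   s11  s10 
   s11   s11  s11 
(> = start, * = accepting)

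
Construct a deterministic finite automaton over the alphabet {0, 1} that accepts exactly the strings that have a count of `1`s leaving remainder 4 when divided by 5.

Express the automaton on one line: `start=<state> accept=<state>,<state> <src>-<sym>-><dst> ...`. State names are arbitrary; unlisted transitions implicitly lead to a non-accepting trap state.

start=q0 accept=q4 q0-0->q0 q0-1->q1 q1-0->q1 q1-1->q2 q2-0->q2 q2-1->q3 q3-0->q3 q3-1->q4 q4-0->q4 q4-1->q0

Keep the running count of `1`s modulo 5: each `1` advances along the cycle q0 → q1 → q2 → q3 → q4 → q0 while other symbols loop. Accept at q4.
5 states suffice.
        0   1  
>  q0   q0  q1 
   q1   q1  q2 
   q2   q2  q3 
   q3   q3  q4 
 * q4   q4  q0 
(> = start, * = accepting)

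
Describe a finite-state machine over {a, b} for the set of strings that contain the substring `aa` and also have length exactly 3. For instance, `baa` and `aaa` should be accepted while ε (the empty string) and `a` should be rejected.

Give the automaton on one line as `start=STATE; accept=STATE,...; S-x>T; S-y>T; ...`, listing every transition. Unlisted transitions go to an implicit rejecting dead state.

start=S0; accept=S6; S0-a>S1; S0-b>S2; S1-a>S3; S1-b>S4; S2-a>S5; S2-b>S4; S3-a>S6; S3-b>S6; S4-a>S7; S4-b>S8; S5-a>S6; S5-b>S8; S6-a>S9; S6-b>S9; S7-a>S9; S7-b>S10; S8-a>S11; S8-b>S10; S9-a>S9; S9-b>S9; S10-a>S11; S10-b>S10; S11-a>S9; S11-b>S10

Build one automaton per condition and run them in lockstep. One (3 states) tracks whether and how much of `aa` has been seen; the other (5 states) tracks the input length, saturating at 4. Each combined state is a pair, one component from each; accept when both components accept.
12 states suffice.
          a    b  
>  S0     S1   S2 
   S1     S3   S4 
   S2     S5   S4 
   S3     S6   S6 
   S4     S7   S8 
   S5     S6   S8 
 * S6     S9   S9 
   S7     S9  S10 
   S8    S11  S10 
   S9     S9   S9 
   S10   S11  S10 
   S11    S9  S10 
(> = start, * = accepting)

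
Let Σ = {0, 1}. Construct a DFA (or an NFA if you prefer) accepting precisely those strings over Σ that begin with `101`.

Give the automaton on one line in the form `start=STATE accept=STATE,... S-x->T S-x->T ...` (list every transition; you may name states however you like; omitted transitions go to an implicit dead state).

start=q0 accept=q3 q0-0->q4 q0-1->q1 q1-0->q2 q1-1->q4 q2-0->q4 q2-1->q3 q3-0->q3 q3-1->q3 q4-0->q4 q4-1->q4

Check the first 3 symbols one by one: q0 through q2 record how many have matched `101` so far; any wrong symbol goes to the dead state q4. After all 3 match we enter the accepting sink q3.
        0   1  
>  q0   q4  q1 
   q1   q2  q4 
   q2   q4  q3 
 * q3   q3  q3 
   q4   q4  q4 
(> = start, * = accepting)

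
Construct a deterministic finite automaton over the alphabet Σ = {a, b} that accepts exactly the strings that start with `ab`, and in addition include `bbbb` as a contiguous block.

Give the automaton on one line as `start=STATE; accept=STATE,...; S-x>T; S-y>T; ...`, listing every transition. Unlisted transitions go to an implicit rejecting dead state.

start=q0; accept=q7; q0-a>q1; q0-b>q2; q1-a>q2; q1-b>q3; q2-a>q2; q2-b>q2; q3-a>q4; q3-b>q5; q4-a>q4; q4-b>q3; q5-a>q4; q5-b>q6; q6-a>q4; q6-b>q7; q7-a>q7; q7-b>q7

Build one automaton per condition and run them in lockstep. The first has 4 states tracking whether the input so far still matches the prefix `ab`; the second has 5 states tracking whether and how much of `bbbb` has been seen. A product state is a pair (one from each), accepting exactly when both do. After merging equivalent states the machine shrinks.
With 8 states:
        a   b  
>  q0   q1  q2 
   q1   q2  q3 
   q2   q2  q2 
   q3   q4  q5 
   q4   q4  q3 
   q5   q4  q6 
   q6   q4  q7 
 * q7   q7  q7 
(> = start, * = accepting)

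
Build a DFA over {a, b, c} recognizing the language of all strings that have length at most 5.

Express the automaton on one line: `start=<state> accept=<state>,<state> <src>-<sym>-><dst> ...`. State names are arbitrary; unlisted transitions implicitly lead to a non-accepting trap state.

We only need to distinguish lengths 0, 1, …, 5, and '>5'. Chain S0 → S1 → S2 → S3 → S4 → S5 → S6 on every symbol, with S6 looping. Accepting states: {S0, S1, S2, S3, S4, S5}.
        a   b   c  
>* S0   S1  S1  S1 
 * S1   S2  S2  S2 
 * S2   S3  S3  S3 
 * S3   S4  S4  S4 
 * S4   S5  S5  S5 
 * S5   S6  S6  S6 
   S6   S6  S6  S6 
(> = start, * = accepting)

start=S0 accept=S0,S1,S2,S3,S4,S5 S0-a->S1 S0-b->S1 S0-c->S1 S1-a->S2 S1-b->S2 S1-c->S2 S2-a->S3 S2-b->S3 S2-c->S3 S3-a->S4 S3-b->S4 S3-c->S4 S4-a->S5 S4-b->S5 S4-c->S5 S5-a->S6 S5-b->S6 S5-c->S6 S6-a->S6 S6-b->S6 S6-c->S6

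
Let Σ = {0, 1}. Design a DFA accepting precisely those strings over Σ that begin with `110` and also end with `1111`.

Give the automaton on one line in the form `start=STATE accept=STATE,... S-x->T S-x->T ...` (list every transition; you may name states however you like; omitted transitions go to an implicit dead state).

Handle the two conditions separately and then intersect. The first has 5 states tracking whether the input so far still matches the prefix `110`; the second has 5 states tracking how much of the suffix `1111` has currently been matched. A product state is a pair (one from each), accepting exactly when both do. Equivalent product states are then merged.
9 states suffice.
        0   1  
>  q0   q1  q2 
   q1   q1  q1 
   q2   q1  q3 
   q3   q4  q1 
   q4   q4  q5 
   q5   q4  q6 
   q6   q4  q7 
   q7   q4  q8 
 * q8   q4  q8 
(> = start, * = accepting)

start=q0 accept=q8 q0-0->q1 q0-1->q2 q1-0->q1 q1-1->q1 q2-0->q1 q2-1->q3 q3-0->q4 q3-1->q1 q4-0->q4 q4-1->q5 q5-0->q4 q5-1->q6 q6-0->q4 q6-1->q7 q7-0->q4 q7-1->q8 q8-0->q4 q8-1->q8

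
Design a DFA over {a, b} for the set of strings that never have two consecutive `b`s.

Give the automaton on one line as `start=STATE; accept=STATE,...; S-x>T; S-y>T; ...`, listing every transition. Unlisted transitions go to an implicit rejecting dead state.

start=S0; accept=S0,S1; S0-a>S0; S0-b>S1; S1-a>S0; S1-b>S2; S2-a>S2; S2-b>S2

Track partial matches of the forbidden pattern `bb`. State S2 is a dead state reached once `bb` has occurred; every other state accepts. S0 means no part of `bb` is currently matched.
A 3-state machine:
        a   b  
>* S0   S0  S1 
 * S1   S0  S2 
   S2   S2  S2 
(> = start, * = accepting)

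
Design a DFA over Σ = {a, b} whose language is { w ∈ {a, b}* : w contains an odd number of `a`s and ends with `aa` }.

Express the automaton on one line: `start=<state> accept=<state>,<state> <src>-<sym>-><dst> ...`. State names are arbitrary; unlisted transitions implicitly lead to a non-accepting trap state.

start=q0 accept=q3 q0-a->q1 q0-b->q0 q1-a->q2 q1-b->q1 q2-a->q3 q2-b->q0 q3-a->q2 q3-b->q1

Run two small machines in parallel and take their product. The first has 2 states tracking the count of `a`s modulo 2; the second has 3 states tracking how much of the suffix `aa` has currently been matched. A product state is a pair (one from each), accepting exactly when both do. After merging equivalent states the machine shrinks.
        a   b  
>  q0   q1  q0 
   q1   q2  q1 
   q2   q3  q0 
 * q3   q2  q1 
(> = start, * = accepting)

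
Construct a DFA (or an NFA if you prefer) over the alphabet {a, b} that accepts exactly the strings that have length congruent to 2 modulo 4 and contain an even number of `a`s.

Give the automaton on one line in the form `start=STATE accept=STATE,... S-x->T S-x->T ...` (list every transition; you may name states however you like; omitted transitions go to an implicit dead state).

start=s0 accept=s3 s0-a->s1 s0-b->s2 s1-a->s3 s1-b->s4 s2-a->s4 s2-b->s3 s3-a->s5 s3-b->s6 s4-a->s6 s4-b->s5 s5-a->s0 s5-b->s7 s6-a->s7 s6-b->s0 s7-a->s2 s7-b->s1

Build one automaton per condition and run them in lockstep. One (4 states) tracks the input length modulo 4; the other (2 states) tracks the count of `a`s modulo 2. Each combined state is a pair, one component from each; accept when both components accept.
8 states suffice.
        a   b  
>  s0   s1  s2 
   s1   s3  s4 
   s2   s4  s3 
 * s3   s5  s6 
   s4   s6  s5 
   s5   s0  s7 
   s6   s7  s0 
   s7   s2  s1 
(> = start, * = accepting)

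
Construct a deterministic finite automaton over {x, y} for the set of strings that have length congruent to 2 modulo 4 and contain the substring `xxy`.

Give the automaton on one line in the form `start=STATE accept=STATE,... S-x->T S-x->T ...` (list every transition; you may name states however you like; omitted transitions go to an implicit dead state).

start=q0 accept=q15 q0-x->q1 q0-y->q2 q1-x->q3 q1-y->q4 q2-x->q5 q2-y->q4 q3-x->q6 q3-y->q7 q4-x->q8 q4-y->q9 q5-x->q6 q5-y->q9 q6-x->q10 q6-y->q11 q7-x->q11 q7-y->q11 q8-x->q10 q8-y->q0 q9-x->q12 q9-y->q0 q10-x->q13 q10-y->q14 q11-x->q14 q11-y->q14 q12-x->q13 q12-y->q2 q13-x->q3 q13-y->q15 q14-x->q15 q14-y->q15 q15-x->q7 q15-y->q7

Handle the two conditions separately and then intersect. The first has 4 states tracking the input length modulo 4; the second has 4 states tracking whether and how much of `xxy` has been seen. A product state is a pair (one from each), accepting exactly when both do.
With 16 states:
          x    y  
>  q0     q1   q2 
   q1     q3   q4 
   q2     q5   q4 
   q3     q6   q7 
   q4     q8   q9 
   q5     q6   q9 
   q6    q10  q11 
   q7    q11  q11 
   q8    q10   q0 
   q9    q12   q0 
   q10   q13  q14 
   q11   q14  q14 
   q12   q13   q2 
   q13    q3  q15 
   q14   q15  q15 
 * q15    q7   q7 
(> = start, * = accepting)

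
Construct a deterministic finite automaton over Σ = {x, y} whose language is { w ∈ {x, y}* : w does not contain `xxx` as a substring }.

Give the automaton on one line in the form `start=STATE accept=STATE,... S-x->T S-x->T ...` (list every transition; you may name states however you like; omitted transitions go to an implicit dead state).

start=A accept=A,B,C A-x->B A-y->A B-x->C B-y->A C-x->D C-y->A D-x->D D-y->D

This is the complement of 'contains `xxx`'. Use the same substring-matching states — A through D holding how much of `xxx` has just been matched — but flip the accepting set: everything except the trap D accepts.
With 4 states:
       x  y 
>* A   B  A 
 * B   C  A 
 * C   D  A 
   D   D  D 
(> = start, * = accepting)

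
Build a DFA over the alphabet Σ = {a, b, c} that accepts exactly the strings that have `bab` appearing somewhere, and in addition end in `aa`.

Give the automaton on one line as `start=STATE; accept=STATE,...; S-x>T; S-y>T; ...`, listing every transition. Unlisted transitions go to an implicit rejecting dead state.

Run two small machines in parallel and take their product. One (4 states) tracks whether and how much of `bab` has been seen; the other (3 states) tracks how much of the suffix `aa` has currently been matched. Each combined state is a pair, one component from each; accept when both components accept.
With 8 states:
        a   b   c  
>  q0   q1  q2  q0 
   q1   q3  q2  q0 
   q2   q4  q2  q0 
   q3   q3  q2  q0 
   q4   q3  q5  q0 
   q5   q6  q5  q5 
   q6   q7  q5  q5 
 * q7   q7  q5  q5 
(> = start, * = accepting)

start=q0; accept=q7; q0-a>q1; q0-b>q2; q0-c>q0; q1-a>q3; q1-b>q2; q1-c>q0; q2-a>q4; q2-b>q2; q2-c>q0; q3-a>q3; q3-b>q2; q3-c>q0; q4-a>q3; q4-b>q5; q4-c>q0; q5-a>q6; q5-b>q5; q5-c>q5; q6-a>q7; q6-b>q5; q6-c>q5; q7-a>q7; q7-b>q5; q7-c>q5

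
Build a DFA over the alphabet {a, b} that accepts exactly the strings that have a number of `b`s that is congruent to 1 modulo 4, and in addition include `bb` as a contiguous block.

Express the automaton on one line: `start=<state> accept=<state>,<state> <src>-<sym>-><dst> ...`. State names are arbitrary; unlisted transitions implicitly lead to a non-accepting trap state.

Handle the two conditions separately and then intersect. One (4 states) tracks the count of `b`s modulo 4; the other (3 states) tracks whether and how much of `bb` has been seen. Each combined state is a pair, one component from each; accept when both components accept.
          a    b  
>  q0     q0   q1 
   q1     q2   q3 
   q2     q2   q4 
   q3     q3   q5 
   q4     q6   q5 
   q5     q5   q7 
   q6     q6   q8 
   q7     q7   q9 
   q8    q10   q7 
 * q9     q9   q3 
   q10   q10  q11 
   q11    q0   q9 
(> = start, * = accepting)

start=q0 accept=q9 q0-a->q0 q0-b->q1 q1-a->q2 q1-b->q3 q2-a->q2 q2-b->q4 q3-a->q3 q3-b->q5 q4-a->q6 q4-b->q5 q5-a->q5 q5-b->q7 q6-a->q6 q6-b->q8 q7-a->q7 q7-b->q9 q8-a->q10 q8-b->q7 q9-a->q9 q9-b->q3 q10-a->q10 q10-b->q11 q11-a->q0 q11-b->q9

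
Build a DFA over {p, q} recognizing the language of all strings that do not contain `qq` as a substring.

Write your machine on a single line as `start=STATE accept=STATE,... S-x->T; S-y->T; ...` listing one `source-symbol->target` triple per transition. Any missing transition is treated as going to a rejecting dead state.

start=A; accept=A,B; A-p->A; A-q->B; B-p->A; B-q->C; C-p->C; C-q->C

Track partial matches of the forbidden pattern `qq`. State C is a dead state reached once `qq` has occurred; every other state accepts. A means no part of `qq` is currently matched.
With 3 states:
       p  q 
>* A   A  B 
 * B   A  C 
   C   C  C 
(> = start, * = accepting)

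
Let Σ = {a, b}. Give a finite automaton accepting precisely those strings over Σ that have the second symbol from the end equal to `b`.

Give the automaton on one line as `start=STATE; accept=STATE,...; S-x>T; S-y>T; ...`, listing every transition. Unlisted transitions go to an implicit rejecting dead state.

start=s0; accept=s5,s6; s0-a>s1; s0-b>s2; s1-a>s3; s1-b>s4; s2-a>s5; s2-b>s6; s3-a>s3; s3-b>s4; s4-a>s5; s4-b>s6; s5-a>s3; s5-b>s4; s6-a>s5; s6-b>s6

Because acceptance depends on a position counted from the end, the machine has to buffer the most recent 2 symbols. Make each state the string of the last up-to-2 symbols read; on input `x` shift the window left and append `x`. Accept when the buffered window has length 2 and begins with `b`.
With 7 states:
        a   b  
>  s0   s1  s2 
   s1   s3  s4 
   s2   s5  s6 
   s3   s3  s4 
   s4   s5  s6 
 * s5   s3  s4 
 * s6   s5  s6 
(> = start, * = accepting)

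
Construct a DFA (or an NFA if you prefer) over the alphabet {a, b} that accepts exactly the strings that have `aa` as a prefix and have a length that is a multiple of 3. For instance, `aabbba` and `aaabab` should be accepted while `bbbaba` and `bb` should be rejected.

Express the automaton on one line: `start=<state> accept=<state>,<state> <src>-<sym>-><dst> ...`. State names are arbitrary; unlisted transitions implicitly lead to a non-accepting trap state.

start=s0 accept=s4 s0-a->s1 s0-b->s2 s1-a->s3 s1-b->s2 s2-a->s2 s2-b->s2 s3-a->s4 s3-b->s4 s4-a->s5 s4-b->s5 s5-a->s3 s5-b->s3

Build one automaton per condition and run them in lockstep. The first has 4 states tracking whether the input so far still matches the prefix `aa`; the second has 3 states tracking the input length modulo 3. A product state is a pair (one from each), accepting exactly when both do. After merging equivalent states the machine shrinks.
With 6 states:
        a   b  
>  s0   s1  s2 
   s1   s3  s2 
   s2   s2  s2 
   s3   s4  s4 
 * s4   s5  s5 
   s5   s3  s3 
(> = start, * = accepting)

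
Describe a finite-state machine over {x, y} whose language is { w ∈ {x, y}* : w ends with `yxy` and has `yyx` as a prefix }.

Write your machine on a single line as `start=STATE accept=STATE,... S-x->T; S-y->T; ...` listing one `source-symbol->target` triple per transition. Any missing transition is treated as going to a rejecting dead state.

Run two small machines in parallel and take their product. The first has 4 states tracking how much of the suffix `yxy` has currently been matched; the second has 5 states tracking whether the input so far still matches the prefix `yyx`. A product state is a pair (one from each), accepting exactly when both do. After merging equivalent states the machine shrinks.
8 states suffice.
        x   y  
>  q0   q1  q2 
   q1   q1  q1 
   q2   q1  q3 
   q3   q4  q1 
   q4   q5  q6 
   q5   q5  q7 
 * q6   q4  q7 
   q7   q4  q7 
(> = start, * = accepting)

start=q0; accept=q6; q0-x->q1; q0-y->q2; q1-x->q1; q1-y->q1; q2-x->q1; q2-y->q3; q3-x->q4; q3-y->q1; q4-x->q5; q4-y->q6; q5-x->q5; q5-y->q7; q6-x->q4; q6-y->q7; q7-x->q4; q7-y->q7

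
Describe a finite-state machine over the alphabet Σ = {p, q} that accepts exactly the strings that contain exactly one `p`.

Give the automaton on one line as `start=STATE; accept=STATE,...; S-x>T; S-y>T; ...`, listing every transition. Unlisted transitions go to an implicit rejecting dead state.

Only the number of `p`s matters, and only up to 2. Make a chain A → B → C advanced by each `p` (with C absorbing); every other symbol self-loops. The accepting set is {B}.
A 3-state machine:
       p  q 
>  A   B  A 
 * B   C  B 
   C   C  C 
(> = start, * = accepting)

start=A; accept=B; A-p>B; A-q>A; B-p>C; B-q>B; C-p>C; C-q>C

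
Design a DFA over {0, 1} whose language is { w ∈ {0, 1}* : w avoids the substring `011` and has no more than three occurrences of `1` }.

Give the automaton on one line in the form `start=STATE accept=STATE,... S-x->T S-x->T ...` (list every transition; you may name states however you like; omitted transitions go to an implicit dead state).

Build one automaton per condition and run them in lockstep. The first has 4 states tracking partial matches of the forbidden pattern `011`; the second has 5 states tracking the count of `1`s, saturating at 4. A product state is a pair (one from each), accepting exactly when both do.
17 states suffice.
       0  1 
>* A   B  C 
 * B   B  D 
 * C   E  F 
 * D   E  G 
 * E   E  H 
 * F   I  J 
   G   G  K 
 * H   I  K 
 * I   I  L 
 * J   M  N 
   K   K  O 
 * L   M  O 
 * M   M  P 
   N   Q  N 
   O   O  O 
   P   Q  O 
   Q   Q  P 
(> = start, * = accepting)

start=A accept=A,B,C,D,E,F,H,I,J,L,M A-0->B A-1->C B-0->B B-1->D C-0->E C-1->F D-0->E D-1->G E-0->E E-1->H F-0->I F-1->J G-0->G G-1->K H-0->I H-1->K I-0->I I-1->L J-0->M J-1->N K-0->K K-1->O L-0->M L-1->O M-0->M M-1->P N-0->Q N-1->N O-0->O O-1->O P-0->Q P-1->O Q-0->Q Q-1->P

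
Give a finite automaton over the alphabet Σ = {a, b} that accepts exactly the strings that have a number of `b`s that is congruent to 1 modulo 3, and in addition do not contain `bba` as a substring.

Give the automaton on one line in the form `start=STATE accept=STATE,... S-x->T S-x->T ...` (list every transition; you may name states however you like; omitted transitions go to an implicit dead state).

start=q0 accept=q1,q2,q8 q0-a->q0 q0-b->q1 q1-a->q2 q1-b->q3 q2-a->q2 q2-b->q4 q3-a->q5 q3-b->q6 q4-a->q7 q4-b->q6 q5-a->q5 q5-b->q5 q6-a->q5 q6-b->q8 q7-a->q7 q7-b->q9 q8-a->q5 q8-b->q3 q9-a->q0 q9-b->q8

Handle the two conditions separately and then intersect. The first has 3 states tracking the count of `b`s modulo 3; the second has 4 states tracking partial matches of the forbidden pattern `bba`. A product state is a pair (one from each), accepting exactly when both do. Equivalent product states are then merged.
10 states suffice.
        a   b  
>  q0   q0  q1 
 * q1   q2  q3 
 * q2   q2  q4 
   q3   q5  q6 
   q4   q7  q6 
   q5   q5  q5 
   q6   q5  q8 
   q7   q7  q9 
 * q8   q5  q3 
   q9   q0  q8 
(> = start, * = accepting)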